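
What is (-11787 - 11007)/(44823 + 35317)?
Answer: -11397/40070 ≈ -0.28443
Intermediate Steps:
(-11787 - 11007)/(44823 + 35317) = -22794/80140 = -22794*1/80140 = -11397/40070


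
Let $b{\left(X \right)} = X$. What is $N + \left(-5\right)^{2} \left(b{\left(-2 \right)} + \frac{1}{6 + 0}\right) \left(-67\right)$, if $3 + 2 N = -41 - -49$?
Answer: $\frac{9220}{3} \approx 3073.3$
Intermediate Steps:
$N = \frac{5}{2}$ ($N = - \frac{3}{2} + \frac{-41 - -49}{2} = - \frac{3}{2} + \frac{-41 + 49}{2} = - \frac{3}{2} + \frac{1}{2} \cdot 8 = - \frac{3}{2} + 4 = \frac{5}{2} \approx 2.5$)
$N + \left(-5\right)^{2} \left(b{\left(-2 \right)} + \frac{1}{6 + 0}\right) \left(-67\right) = \frac{5}{2} + \left(-5\right)^{2} \left(-2 + \frac{1}{6 + 0}\right) \left(-67\right) = \frac{5}{2} + 25 \left(-2 + \frac{1}{6}\right) \left(-67\right) = \frac{5}{2} + 25 \left(- \frac{11}{6}\right) \left(-67\right) = \frac{5}{2} - - \frac{18425}{6} = \frac{5}{2} + \frac{18425}{6} = \frac{9220}{3}$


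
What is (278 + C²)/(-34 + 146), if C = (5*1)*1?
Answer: 303/112 ≈ 2.7054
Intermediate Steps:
C = 5 (C = 5*1 = 5)
(278 + C²)/(-34 + 146) = (278 + 5²)/(-34 + 146) = (278 + 25)/112 = 303*(1/112) = 303/112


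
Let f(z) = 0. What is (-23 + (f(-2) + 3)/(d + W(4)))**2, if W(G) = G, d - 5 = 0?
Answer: 4624/9 ≈ 513.78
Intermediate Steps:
d = 5 (d = 5 + 0 = 5)
(-23 + (f(-2) + 3)/(d + W(4)))**2 = (-23 + (0 + 3)/(5 + 4))**2 = (-23 + 3/9)**2 = (-23 + 3*(1/9))**2 = (-23 + 1/3)**2 = (-68/3)**2 = 4624/9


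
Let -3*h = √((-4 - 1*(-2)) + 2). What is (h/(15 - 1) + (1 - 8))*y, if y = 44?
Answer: -308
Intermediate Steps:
h = 0 (h = -√((-4 - 1*(-2)) + 2)/3 = -√((-4 + 2) + 2)/3 = -√(-2 + 2)/3 = -√0/3 = -⅓*0 = 0)
(h/(15 - 1) + (1 - 8))*y = (0/(15 - 1) + (1 - 8))*44 = (0/14 - 7)*44 = (0*(1/14) - 7)*44 = (0 - 7)*44 = -7*44 = -308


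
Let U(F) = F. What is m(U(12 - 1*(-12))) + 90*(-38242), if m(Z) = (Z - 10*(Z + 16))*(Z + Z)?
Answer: -3459828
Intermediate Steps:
m(Z) = 2*Z*(-160 - 9*Z) (m(Z) = (Z - 10*(16 + Z))*(2*Z) = (Z + (-160 - 10*Z))*(2*Z) = (-160 - 9*Z)*(2*Z) = 2*Z*(-160 - 9*Z))
m(U(12 - 1*(-12))) + 90*(-38242) = -2*(12 - 1*(-12))*(160 + 9*(12 - 1*(-12))) + 90*(-38242) = -2*(12 + 12)*(160 + 9*(12 + 12)) - 3441780 = -2*24*(160 + 9*24) - 3441780 = -2*24*(160 + 216) - 3441780 = -2*24*376 - 3441780 = -18048 - 3441780 = -3459828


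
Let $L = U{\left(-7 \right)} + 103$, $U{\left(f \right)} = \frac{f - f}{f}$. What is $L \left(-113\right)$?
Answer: $-11639$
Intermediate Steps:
$U{\left(f \right)} = 0$ ($U{\left(f \right)} = \frac{0}{f} = 0$)
$L = 103$ ($L = 0 + 103 = 103$)
$L \left(-113\right) = 103 \left(-113\right) = -11639$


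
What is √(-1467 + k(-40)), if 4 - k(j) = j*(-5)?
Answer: I*√1663 ≈ 40.78*I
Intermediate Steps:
k(j) = 4 + 5*j (k(j) = 4 - j*(-5) = 4 - (-5)*j = 4 + 5*j)
√(-1467 + k(-40)) = √(-1467 + (4 + 5*(-40))) = √(-1467 + (4 - 200)) = √(-1467 - 196) = √(-1663) = I*√1663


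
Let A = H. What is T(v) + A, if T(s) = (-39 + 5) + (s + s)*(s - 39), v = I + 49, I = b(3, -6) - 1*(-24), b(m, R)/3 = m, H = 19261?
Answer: 26279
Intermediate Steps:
A = 19261
b(m, R) = 3*m
I = 33 (I = 3*3 - 1*(-24) = 9 + 24 = 33)
v = 82 (v = 33 + 49 = 82)
T(s) = -34 + 2*s*(-39 + s) (T(s) = -34 + (2*s)*(-39 + s) = -34 + 2*s*(-39 + s))
T(v) + A = (-34 - 78*82 + 2*82²) + 19261 = (-34 - 6396 + 2*6724) + 19261 = (-34 - 6396 + 13448) + 19261 = 7018 + 19261 = 26279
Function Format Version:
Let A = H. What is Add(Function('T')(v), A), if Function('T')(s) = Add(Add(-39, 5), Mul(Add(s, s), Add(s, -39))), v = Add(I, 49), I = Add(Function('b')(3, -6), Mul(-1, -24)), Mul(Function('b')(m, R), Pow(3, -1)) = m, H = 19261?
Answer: 26279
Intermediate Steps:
A = 19261
Function('b')(m, R) = Mul(3, m)
I = 33 (I = Add(Mul(3, 3), Mul(-1, -24)) = Add(9, 24) = 33)
v = 82 (v = Add(33, 49) = 82)
Function('T')(s) = Add(-34, Mul(2, s, Add(-39, s))) (Function('T')(s) = Add(-34, Mul(Mul(2, s), Add(-39, s))) = Add(-34, Mul(2, s, Add(-39, s))))
Add(Function('T')(v), A) = Add(Add(-34, Mul(-78, 82), Mul(2, Pow(82, 2))), 19261) = Add(Add(-34, -6396, Mul(2, 6724)), 19261) = Add(Add(-34, -6396, 13448), 19261) = Add(7018, 19261) = 26279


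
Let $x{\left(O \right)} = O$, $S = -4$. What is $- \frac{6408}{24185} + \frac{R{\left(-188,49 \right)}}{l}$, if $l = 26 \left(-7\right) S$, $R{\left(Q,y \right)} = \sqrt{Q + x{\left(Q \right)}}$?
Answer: $- \frac{6408}{24185} + \frac{i \sqrt{94}}{364} \approx -0.26496 + 0.026636 i$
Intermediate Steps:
$R{\left(Q,y \right)} = \sqrt{2} \sqrt{Q}$ ($R{\left(Q,y \right)} = \sqrt{Q + Q} = \sqrt{2 Q} = \sqrt{2} \sqrt{Q}$)
$l = 728$ ($l = 26 \left(-7\right) \left(-4\right) = \left(-182\right) \left(-4\right) = 728$)
$- \frac{6408}{24185} + \frac{R{\left(-188,49 \right)}}{l} = - \frac{6408}{24185} + \frac{\sqrt{2} \sqrt{-188}}{728} = \left(-6408\right) \frac{1}{24185} + \sqrt{2} \cdot 2 i \sqrt{47} \cdot \frac{1}{728} = - \frac{6408}{24185} + 2 i \sqrt{94} \cdot \frac{1}{728} = - \frac{6408}{24185} + \frac{i \sqrt{94}}{364}$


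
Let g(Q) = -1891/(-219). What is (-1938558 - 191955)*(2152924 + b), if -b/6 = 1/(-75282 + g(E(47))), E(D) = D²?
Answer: -10801903552959357498/2354981 ≈ -4.5868e+12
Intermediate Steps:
g(Q) = 1891/219 (g(Q) = -1891*(-1/219) = 1891/219)
b = 1314/16484867 (b = -6/(-75282 + 1891/219) = -6/(-16484867/219) = -6*(-219/16484867) = 1314/16484867 ≈ 7.9709e-5)
(-1938558 - 191955)*(2152924 + b) = (-1938558 - 191955)*(2152924 + 1314/16484867) = -2130513*35490665802422/16484867 = -10801903552959357498/2354981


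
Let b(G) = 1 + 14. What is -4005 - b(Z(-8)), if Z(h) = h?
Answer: -4020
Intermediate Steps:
b(G) = 15
-4005 - b(Z(-8)) = -4005 - 1*15 = -4005 - 15 = -4020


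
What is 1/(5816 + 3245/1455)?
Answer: 291/1693105 ≈ 0.00017187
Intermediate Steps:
1/(5816 + 3245/1455) = 1/(5816 + 3245*(1/1455)) = 1/(5816 + 649/291) = 1/(1693105/291) = 291/1693105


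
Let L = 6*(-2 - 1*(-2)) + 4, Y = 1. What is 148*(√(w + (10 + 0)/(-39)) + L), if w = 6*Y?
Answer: 592 + 592*√546/39 ≈ 946.69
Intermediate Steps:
w = 6 (w = 6*1 = 6)
L = 4 (L = 6*(-2 + 2) + 4 = 6*0 + 4 = 0 + 4 = 4)
148*(√(w + (10 + 0)/(-39)) + L) = 148*(√(6 + (10 + 0)/(-39)) + 4) = 148*(√(6 + 10*(-1/39)) + 4) = 148*(√(6 - 10/39) + 4) = 148*(√(224/39) + 4) = 148*(4*√546/39 + 4) = 148*(4 + 4*√546/39) = 592 + 592*√546/39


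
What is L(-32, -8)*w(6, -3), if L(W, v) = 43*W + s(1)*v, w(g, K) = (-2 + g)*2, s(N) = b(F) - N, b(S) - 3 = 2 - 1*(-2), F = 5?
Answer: -11392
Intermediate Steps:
b(S) = 7 (b(S) = 3 + (2 - 1*(-2)) = 3 + (2 + 2) = 3 + 4 = 7)
s(N) = 7 - N
w(g, K) = -4 + 2*g
L(W, v) = 6*v + 43*W (L(W, v) = 43*W + (7 - 1*1)*v = 43*W + (7 - 1)*v = 43*W + 6*v = 6*v + 43*W)
L(-32, -8)*w(6, -3) = (6*(-8) + 43*(-32))*(-4 + 2*6) = (-48 - 1376)*(-4 + 12) = -1424*8 = -11392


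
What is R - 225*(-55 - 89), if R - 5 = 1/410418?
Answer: 13299595291/410418 ≈ 32405.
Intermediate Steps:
R = 2052091/410418 (R = 5 + 1/410418 = 2052091/410418 ≈ 5.0000)
R - 225*(-55 - 89) = 2052091/410418 - 225*(-55 - 89) = 2052091/410418 - 225*(-144) = 2052091/410418 - 1*(-32400) = 2052091/410418 + 32400 = 13299595291/410418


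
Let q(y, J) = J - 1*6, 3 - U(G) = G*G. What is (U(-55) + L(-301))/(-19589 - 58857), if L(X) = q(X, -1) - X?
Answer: 1364/39223 ≈ 0.034775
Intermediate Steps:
U(G) = 3 - G² (U(G) = 3 - G*G = 3 - G²)
q(y, J) = -6 + J (q(y, J) = J - 6 = -6 + J)
L(X) = -7 - X (L(X) = (-6 - 1) - X = -7 - X)
(U(-55) + L(-301))/(-19589 - 58857) = ((3 - 1*(-55)²) + (-7 - 1*(-301)))/(-19589 - 58857) = ((3 - 1*3025) + (-7 + 301))/(-78446) = ((3 - 3025) + 294)*(-1/78446) = (-3022 + 294)*(-1/78446) = -2728*(-1/78446) = 1364/39223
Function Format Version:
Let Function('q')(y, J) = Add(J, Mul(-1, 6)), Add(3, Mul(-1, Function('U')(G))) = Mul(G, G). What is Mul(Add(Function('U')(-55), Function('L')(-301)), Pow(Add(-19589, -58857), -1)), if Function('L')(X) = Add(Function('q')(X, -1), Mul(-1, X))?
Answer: Rational(1364, 39223) ≈ 0.034775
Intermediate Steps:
Function('U')(G) = Add(3, Mul(-1, Pow(G, 2))) (Function('U')(G) = Add(3, Mul(-1, Mul(G, G))) = Add(3, Mul(-1, Pow(G, 2))))
Function('q')(y, J) = Add(-6, J) (Function('q')(y, J) = Add(J, -6) = Add(-6, J))
Function('L')(X) = Add(-7, Mul(-1, X)) (Function('L')(X) = Add(Add(-6, -1), Mul(-1, X)) = Add(-7, Mul(-1, X)))
Mul(Add(Function('U')(-55), Function('L')(-301)), Pow(Add(-19589, -58857), -1)) = Mul(Add(Add(3, Mul(-1, Pow(-55, 2))), Add(-7, Mul(-1, -301))), Pow(Add(-19589, -58857), -1)) = Mul(Add(Add(3, Mul(-1, 3025)), Add(-7, 301)), Pow(-78446, -1)) = Mul(Add(Add(3, -3025), 294), Rational(-1, 78446)) = Mul(Add(-3022, 294), Rational(-1, 78446)) = Mul(-2728, Rational(-1, 78446)) = Rational(1364, 39223)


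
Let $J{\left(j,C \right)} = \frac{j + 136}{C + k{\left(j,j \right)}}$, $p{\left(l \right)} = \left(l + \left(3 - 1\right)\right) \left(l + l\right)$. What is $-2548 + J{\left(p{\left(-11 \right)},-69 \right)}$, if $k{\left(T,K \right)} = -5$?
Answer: $- \frac{94443}{37} \approx -2552.5$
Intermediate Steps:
$p{\left(l \right)} = 2 l \left(2 + l\right)$ ($p{\left(l \right)} = \left(l + 2\right) 2 l = \left(2 + l\right) 2 l = 2 l \left(2 + l\right)$)
$J{\left(j,C \right)} = \frac{136 + j}{-5 + C}$ ($J{\left(j,C \right)} = \frac{j + 136}{C - 5} = \frac{136 + j}{-5 + C}$)
$-2548 + J{\left(p{\left(-11 \right)},-69 \right)} = -2548 + \frac{136 + 2 \left(-11\right) \left(2 - 11\right)}{-5 - 69} = -2548 + \frac{136 + 2 \left(-11\right) \left(-9\right)}{-74} = -2548 - \frac{136 + 198}{74} = -2548 - \frac{167}{37} = - \frac{94443}{37}$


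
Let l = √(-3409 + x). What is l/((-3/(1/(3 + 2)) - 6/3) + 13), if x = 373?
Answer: -I*√759/2 ≈ -13.775*I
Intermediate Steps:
l = 2*I*√759 (l = √(-3409 + 373) = √(-3036) = 2*I*√759 ≈ 55.1*I)
l/((-3/(1/(3 + 2)) - 6/3) + 13) = (2*I*√759)/((-3/(1/(3 + 2)) - 6/3) + 13) = (2*I*√759)/((-3/(1/5) - 6*⅓) + 13) = (2*I*√759)/((-3/⅕ - 2) + 13) = (2*I*√759)/((-3*5 - 2) + 13) = (2*I*√759)/((-15 - 2) + 13) = (2*I*√759)/(-17 + 13) = (2*I*√759)/(-4) = (2*I*√759)*(-¼) = -I*√759/2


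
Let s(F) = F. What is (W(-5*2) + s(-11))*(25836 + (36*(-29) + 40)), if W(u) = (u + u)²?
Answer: 9659648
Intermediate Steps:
W(u) = 4*u² (W(u) = (2*u)² = 4*u²)
(W(-5*2) + s(-11))*(25836 + (36*(-29) + 40)) = (4*(-5*2)² - 11)*(25836 + (36*(-29) + 40)) = (4*(-10)² - 11)*(25836 + (-1044 + 40)) = (4*100 - 11)*(25836 - 1004) = (400 - 11)*24832 = 389*24832 = 9659648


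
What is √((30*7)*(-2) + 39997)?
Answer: √39577 ≈ 198.94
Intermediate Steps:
√((30*7)*(-2) + 39997) = √(210*(-2) + 39997) = √(-420 + 39997) = √39577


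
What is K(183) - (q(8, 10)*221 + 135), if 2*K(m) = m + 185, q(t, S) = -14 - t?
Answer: 4911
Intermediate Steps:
K(m) = 185/2 + m/2 (K(m) = (m + 185)/2 = (185 + m)/2 = 185/2 + m/2)
K(183) - (q(8, 10)*221 + 135) = (185/2 + (½)*183) - ((-14 - 1*8)*221 + 135) = (185/2 + 183/2) - ((-14 - 8)*221 + 135) = 184 - (-22*221 + 135) = 184 - (-4862 + 135) = 184 - 1*(-4727) = 184 + 4727 = 4911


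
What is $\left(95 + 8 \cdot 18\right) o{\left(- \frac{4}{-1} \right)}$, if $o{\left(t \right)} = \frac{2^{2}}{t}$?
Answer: $239$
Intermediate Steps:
$o{\left(t \right)} = \frac{4}{t}$
$\left(95 + 8 \cdot 18\right) o{\left(- \frac{4}{-1} \right)} = \left(95 + 8 \cdot 18\right) \frac{4}{\left(-4\right) \frac{1}{-1}} = \left(95 + 144\right) \frac{4}{\left(-4\right) \left(-1\right)} = 239 \cdot \frac{4}{4} = 239 \cdot 4 \cdot \frac{1}{4} = 239 \cdot 1 = 239$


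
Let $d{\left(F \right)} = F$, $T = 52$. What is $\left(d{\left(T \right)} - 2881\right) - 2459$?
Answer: $-5288$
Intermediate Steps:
$\left(d{\left(T \right)} - 2881\right) - 2459 = \left(52 - 2881\right) - 2459 = -2829 - 2459 = -5288$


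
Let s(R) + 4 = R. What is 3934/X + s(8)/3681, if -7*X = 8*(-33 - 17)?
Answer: 50684489/736200 ≈ 68.846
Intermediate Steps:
s(R) = -4 + R
X = 400/7 (X = -8*(-33 - 17)/7 = -8*(-50)/7 = -⅐*(-400) = 400/7 ≈ 57.143)
3934/X + s(8)/3681 = 3934/(400/7) + (-4 + 8)/3681 = 3934*(7/400) + 4*(1/3681) = 13769/200 + 4/3681 = 50684489/736200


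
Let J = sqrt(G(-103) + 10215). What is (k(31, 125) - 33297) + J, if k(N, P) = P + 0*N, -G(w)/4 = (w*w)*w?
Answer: -33172 + sqrt(4381123) ≈ -31079.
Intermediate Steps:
G(w) = -4*w**3 (G(w) = -4*w*w*w = -4*w**2*w = -4*w**3)
k(N, P) = P (k(N, P) = P + 0 = P)
J = sqrt(4381123) (J = sqrt(-4*(-103)**3 + 10215) = sqrt(-4*(-1092727) + 10215) = sqrt(4370908 + 10215) = sqrt(4381123) ≈ 2093.1)
(k(31, 125) - 33297) + J = (125 - 33297) + sqrt(4381123) = -33172 + sqrt(4381123)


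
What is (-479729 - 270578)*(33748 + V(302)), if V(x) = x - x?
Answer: -25321360636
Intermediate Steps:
V(x) = 0
(-479729 - 270578)*(33748 + V(302)) = (-479729 - 270578)*(33748 + 0) = -750307*33748 = -25321360636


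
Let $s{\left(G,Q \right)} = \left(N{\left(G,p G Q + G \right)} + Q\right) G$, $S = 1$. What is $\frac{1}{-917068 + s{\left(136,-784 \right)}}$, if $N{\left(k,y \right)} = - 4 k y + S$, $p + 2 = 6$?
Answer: $\frac{1}{31542794684} \approx 3.1703 \cdot 10^{-11}$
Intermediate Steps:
$p = 4$ ($p = -2 + 6 = 4$)
$N{\left(k,y \right)} = 1 - 4 k y$ ($N{\left(k,y \right)} = - 4 k y + 1 = 1 - 4 k y$)
$s{\left(G,Q \right)} = G \left(1 + Q - 4 G \left(G + 4 G Q\right)\right)$ ($s{\left(G,Q \right)} = \left(\left(1 - 4 G \left(4 G Q + G\right)\right) + Q\right) G = \left(\left(1 - 4 G \left(G + 4 G Q\right)\right) + Q\right) G = \left(1 + Q - 4 G \left(G + 4 G Q\right)\right) G = G \left(1 + Q - 4 G \left(G + 4 G Q\right)\right)$)
$\frac{1}{-917068 + s{\left(136,-784 \right)}} = \frac{1}{-917068 + 136 \left(1 - 784 + 136^{2} \left(-4 - -12544\right)\right)} = \frac{1}{-917068 + 136 \left(1 - 784 + 18496 \left(-4 + 12544\right)\right)} = \frac{1}{-917068 + 136 \left(1 - 784 + 18496 \cdot 12540\right)} = \frac{1}{-917068 + 136 \left(1 - 784 + 231939840\right)} = \frac{1}{-917068 + 136 \cdot 231939057} = \frac{1}{-917068 + 31543711752} = \frac{1}{31542794684}$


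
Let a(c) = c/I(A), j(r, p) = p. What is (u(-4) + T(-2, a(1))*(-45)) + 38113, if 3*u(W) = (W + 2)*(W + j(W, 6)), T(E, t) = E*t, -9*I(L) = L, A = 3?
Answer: 113525/3 ≈ 37842.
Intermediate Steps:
I(L) = -L/9
a(c) = -3*c (a(c) = c/((-⅑*3)) = c/(-⅓) = c*(-3) = -3*c)
u(W) = (2 + W)*(6 + W)/3 (u(W) = ((W + 2)*(W + 6))/3 = ((2 + W)*(6 + W))/3 = (2 + W)*(6 + W)/3)
(u(-4) + T(-2, a(1))*(-45)) + 38113 = ((4 + (⅓)*(-4)² + (8/3)*(-4)) - (-6)*(-45)) + 38113 = ((4 + (⅓)*16 - 32/3) - 2*(-3)*(-45)) + 38113 = ((4 + 16/3 - 32/3) + 6*(-45)) + 38113 = (-4/3 - 270) + 38113 = -814/3 + 38113 = 113525/3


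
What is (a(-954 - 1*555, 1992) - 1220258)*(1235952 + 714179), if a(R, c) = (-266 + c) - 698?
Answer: -2377658219130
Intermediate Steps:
a(R, c) = -964 + c
(a(-954 - 1*555, 1992) - 1220258)*(1235952 + 714179) = ((-964 + 1992) - 1220258)*(1235952 + 714179) = (1028 - 1220258)*1950131 = -1219230*1950131 = -2377658219130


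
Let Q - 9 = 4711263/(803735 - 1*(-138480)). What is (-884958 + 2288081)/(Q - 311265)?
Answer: -1322043537445/293265360777 ≈ -4.5080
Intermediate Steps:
Q = 13191198/942215 (Q = 9 + 4711263/(803735 - 1*(-138480)) = 9 + 4711263/(803735 + 138480) = 9 + 4711263/942215 = 13191198/942215 ≈ 14.000)
(-884958 + 2288081)/(Q - 311265) = (-884958 + 2288081)/(13191198/942215 - 311265) = 1403123/(-293265360777/942215) = 1403123*(-942215/293265360777) = -1322043537445/293265360777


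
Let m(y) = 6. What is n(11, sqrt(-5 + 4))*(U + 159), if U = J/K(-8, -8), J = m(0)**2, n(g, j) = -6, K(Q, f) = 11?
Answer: -10710/11 ≈ -973.64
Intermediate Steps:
J = 36 (J = 6**2 = 36)
U = 36/11 ≈ 3.2727
n(11, sqrt(-5 + 4))*(U + 159) = -6*(36/11 + 159) = -6*1785/11 = -10710/11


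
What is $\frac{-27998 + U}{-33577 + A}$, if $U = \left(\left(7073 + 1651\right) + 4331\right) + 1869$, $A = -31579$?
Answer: $\frac{6537}{32578} \approx 0.20066$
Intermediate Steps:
$U = 14924$ ($U = \left(8724 + 4331\right) + 1869 = 13055 + 1869 = 14924$)
$\frac{-27998 + U}{-33577 + A} = \frac{-27998 + 14924}{-33577 - 31579} = - \frac{13074}{-65156} = \left(-13074\right) \left(- \frac{1}{65156}\right) = \frac{6537}{32578}$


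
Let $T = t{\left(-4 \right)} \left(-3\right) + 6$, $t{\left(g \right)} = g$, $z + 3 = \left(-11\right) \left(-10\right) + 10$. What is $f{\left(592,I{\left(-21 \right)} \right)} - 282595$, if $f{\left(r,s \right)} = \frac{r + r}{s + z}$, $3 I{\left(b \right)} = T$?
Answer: $- \frac{34758001}{123} \approx -2.8259 \cdot 10^{5}$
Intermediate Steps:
$z = 117$ ($z = -3 + \left(\left(-11\right) \left(-10\right) + 10\right) = -3 + \left(110 + 10\right) = -3 + 120 = 117$)
$T = 18$ ($T = \left(-4\right) \left(-3\right) + 6 = 12 + 6 = 18$)
$I{\left(b \right)} = 6$ ($I{\left(b \right)} = \frac{1}{3} \cdot 18 = 6$)
$f{\left(r,s \right)} = \frac{2 r}{117 + s}$ ($f{\left(r,s \right)} = \frac{r + r}{s + 117} = \frac{2 r}{117 + s}$)
$f{\left(592,I{\left(-21 \right)} \right)} - 282595 = 2 \cdot 592 \frac{1}{117 + 6} - 282595 = 2 \cdot 592 \cdot \frac{1}{123} - 282595 = \frac{1184}{123} - 282595 = - \frac{34758001}{123}$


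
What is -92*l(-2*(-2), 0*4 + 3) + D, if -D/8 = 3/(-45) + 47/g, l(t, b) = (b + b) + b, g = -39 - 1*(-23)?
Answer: -24119/30 ≈ -803.97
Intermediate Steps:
g = -16 (g = -39 + 23 = -16)
l(t, b) = 3*b (l(t, b) = 2*b + b = 3*b)
D = 721/30 (D = -8*(3/(-45) + 47/(-16)) = -8*(3*(-1/45) + 47*(-1/16)) = -8*(-1/15 - 47/16) = -8*(-721/240) = 721/30 ≈ 24.033)
-92*l(-2*(-2), 0*4 + 3) + D = -276*(0*4 + 3) + 721/30 = -276*(0 + 3) + 721/30 = -276*3 + 721/30 = -92*9 + 721/30 = -828 + 721/30 = -24119/30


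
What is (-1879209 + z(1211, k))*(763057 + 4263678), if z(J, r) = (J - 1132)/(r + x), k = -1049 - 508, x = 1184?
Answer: -3523464945537460/373 ≈ -9.4463e+12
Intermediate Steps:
k = -1557
z(J, r) = (-1132 + J)/(1184 + r) (z(J, r) = (J - 1132)/(r + 1184) = (-1132 + J)/(1184 + r))
(-1879209 + z(1211, k))*(763057 + 4263678) = (-1879209 + (-1132 + 1211)/(1184 - 1557))*(763057 + 4263678) = (-1879209 + 79/(-373))*5026735 = (-1879209 - 1/373*79)*5026735 = (-1879209 - 79/373)*5026735 = -700945036/373*5026735 = -3523464945537460/373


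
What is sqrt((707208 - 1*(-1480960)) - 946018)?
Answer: 455*sqrt(6) ≈ 1114.5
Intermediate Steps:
sqrt((707208 - 1*(-1480960)) - 946018) = sqrt((707208 + 1480960) - 946018) = sqrt(2188168 - 946018) = sqrt(1242150) = 455*sqrt(6)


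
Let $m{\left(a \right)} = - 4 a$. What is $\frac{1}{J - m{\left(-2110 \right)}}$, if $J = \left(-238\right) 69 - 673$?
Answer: $- \frac{1}{25535} \approx -3.9162 \cdot 10^{-5}$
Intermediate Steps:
$J = -17095$ ($J = -16422 - 673 = -17095$)
$\frac{1}{J - m{\left(-2110 \right)}} = \frac{1}{-17095 - \left(-4\right) \left(-2110\right)} = \frac{1}{-17095 - 8440} = \frac{1}{-25535} = - \frac{1}{25535}$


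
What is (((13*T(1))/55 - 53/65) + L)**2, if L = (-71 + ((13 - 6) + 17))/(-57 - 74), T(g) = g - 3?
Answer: 7577006116/8773132225 ≈ 0.86366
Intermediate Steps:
T(g) = -3 + g
L = 47/131 (L = (-71 + (7 + 17))/(-131) = (-71 + 24)*(-1/131) = -47*(-1/131) = 47/131 ≈ 0.35878)
(((13*T(1))/55 - 53/65) + L)**2 = (((13*(-3 + 1))/55 - 53/65) + 47/131)**2 = (((13*(-2))*(1/55) - 53*1/65) + 47/131)**2 = ((-26*1/55 - 53/65) + 47/131)**2 = ((-26/55 - 53/65) + 47/131)**2 = (-921/715 + 47/131)**2 = (-87046/93665)**2 = 7577006116/8773132225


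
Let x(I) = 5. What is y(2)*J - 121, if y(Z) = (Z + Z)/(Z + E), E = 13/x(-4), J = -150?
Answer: -5783/23 ≈ -251.43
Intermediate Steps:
E = 13/5 ≈ 2.6000
y(Z) = 2*Z/(13/5 + Z) (y(Z) = (Z + Z)/(Z + 13/5) = (2*Z)/(13/5 + Z) = 2*Z/(13/5 + Z))
y(2)*J - 121 = (10*2/(13 + 5*2))*(-150) - 121 = (10*2/(13 + 10))*(-150) - 121 = (10*2/23)*(-150) - 121 = (10*2*(1/23))*(-150) - 121 = (20/23)*(-150) - 121 = -3000/23 - 121 = -5783/23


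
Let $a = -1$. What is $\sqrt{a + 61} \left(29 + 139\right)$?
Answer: $336 \sqrt{15} \approx 1301.3$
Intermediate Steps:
$\sqrt{a + 61} \left(29 + 139\right) = \sqrt{-1 + 61} \left(29 + 139\right) = \sqrt{60} \cdot 168 = 2 \sqrt{15} \cdot 168 = 336 \sqrt{15}$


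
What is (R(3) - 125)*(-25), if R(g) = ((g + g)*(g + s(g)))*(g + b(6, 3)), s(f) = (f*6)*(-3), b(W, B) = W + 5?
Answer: 110225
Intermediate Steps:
b(W, B) = 5 + W
s(f) = -18*f (s(f) = (6*f)*(-3) = -18*f)
R(g) = -34*g**2*(11 + g) (R(g) = ((g + g)*(g - 18*g))*(g + (5 + 6)) = ((2*g)*(-17*g))*(g + 11) = (-34*g**2)*(11 + g) = -34*g**2*(11 + g))
(R(3) - 125)*(-25) = (34*3**2*(-11 - 1*3) - 125)*(-25) = (34*9*(-11 - 3) - 125)*(-25) = (34*9*(-14) - 125)*(-25) = (-4284 - 125)*(-25) = -4409*(-25) = 110225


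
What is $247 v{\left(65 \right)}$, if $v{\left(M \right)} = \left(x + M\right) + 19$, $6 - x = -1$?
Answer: $22477$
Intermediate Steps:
$x = 7$ ($x = 6 - -1 = 6 + 1 = 7$)
$v{\left(M \right)} = 26 + M$ ($v{\left(M \right)} = \left(7 + M\right) + 19 = 26 + M$)
$247 v{\left(65 \right)} = 247 \left(26 + 65\right) = 247 \cdot 91 = 22477$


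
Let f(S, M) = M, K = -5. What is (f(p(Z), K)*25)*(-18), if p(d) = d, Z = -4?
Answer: 2250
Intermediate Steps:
(f(p(Z), K)*25)*(-18) = -5*25*(-18) = -125*(-18) = 2250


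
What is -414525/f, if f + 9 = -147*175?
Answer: 138175/8578 ≈ 16.108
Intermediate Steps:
f = -25734 (f = -9 - 147*175 = -9 - 25725 = -25734)
-414525/f = -414525/(-25734) = -414525*(-1/25734) = 138175/8578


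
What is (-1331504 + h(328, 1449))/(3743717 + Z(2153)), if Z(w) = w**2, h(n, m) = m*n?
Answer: -428116/4189563 ≈ -0.10219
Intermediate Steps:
(-1331504 + h(328, 1449))/(3743717 + Z(2153)) = (-1331504 + 1449*328)/(3743717 + 2153**2) = (-1331504 + 475272)/(3743717 + 4635409) = -856232/8379126 = -856232*1/8379126 = -428116/4189563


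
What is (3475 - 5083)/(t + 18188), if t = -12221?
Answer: -536/1989 ≈ -0.26948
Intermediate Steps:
(3475 - 5083)/(t + 18188) = (3475 - 5083)/(-12221 + 18188) = -1608/5967 = -1608*1/5967 = -536/1989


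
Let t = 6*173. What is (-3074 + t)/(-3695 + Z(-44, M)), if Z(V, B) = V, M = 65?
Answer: 2036/3739 ≈ 0.54453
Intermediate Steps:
t = 1038
(-3074 + t)/(-3695 + Z(-44, M)) = (-3074 + 1038)/(-3695 - 44) = -2036/(-3739) = -2036*(-1/3739) = 2036/3739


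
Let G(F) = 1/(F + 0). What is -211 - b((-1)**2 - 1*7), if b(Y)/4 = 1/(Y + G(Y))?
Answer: -7783/37 ≈ -210.35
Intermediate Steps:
G(F) = 1/F
b(Y) = 4/(Y + 1/Y)
-211 - b((-1)**2 - 1*7) = -211 - 4*((-1)**2 - 1*7)/(1 + ((-1)**2 - 1*7)**2) = -211 - 4*(1 - 7)/(1 + (1 - 7)**2) = -211 - 4*(-6)/(1 + (-6)**2) = -211 - 4*(-6)/(1 + 36) = -211 - 4*(-6)/37 = -211 - 1*(-24/37) = -211 + 24/37 = -7783/37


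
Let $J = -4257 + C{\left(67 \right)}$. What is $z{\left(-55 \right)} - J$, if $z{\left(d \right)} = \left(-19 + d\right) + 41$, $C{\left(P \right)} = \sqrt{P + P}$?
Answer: $4224 - \sqrt{134} \approx 4212.4$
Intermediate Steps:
$C{\left(P \right)} = \sqrt{2} \sqrt{P}$ ($C{\left(P \right)} = \sqrt{2 P} = \sqrt{2} \sqrt{P}$)
$J = -4257 + \sqrt{134}$ ($J = -4257 + \sqrt{2} \sqrt{67} = -4257 + \sqrt{134} \approx -4245.4$)
$z{\left(d \right)} = 22 + d$
$z{\left(-55 \right)} - J = \left(22 - 55\right) - \left(-4257 + \sqrt{134}\right) = -33 + \left(4257 - \sqrt{134}\right) = 4224 - \sqrt{134}$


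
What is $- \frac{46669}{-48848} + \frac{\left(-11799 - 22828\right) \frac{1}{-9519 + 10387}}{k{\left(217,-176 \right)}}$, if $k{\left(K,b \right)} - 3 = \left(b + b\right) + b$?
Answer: $\frac{185149379}{179516400} \approx 1.0314$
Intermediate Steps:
$k{\left(K,b \right)} = 3 + 3 b$ ($k{\left(K,b \right)} = 3 + \left(\left(b + b\right) + b\right) = 3 + \left(2 b + b\right) = 3 + 3 b$)
$- \frac{46669}{-48848} + \frac{\left(-11799 - 22828\right) \frac{1}{-9519 + 10387}}{k{\left(217,-176 \right)}} = - \frac{46669}{-48848} + \frac{\left(-11799 - 22828\right) \frac{1}{-9519 + 10387}}{3 + 3 \left(-176\right)} = \left(-46669\right) \left(- \frac{1}{48848}\right) + \frac{\left(-34627\right) \frac{1}{868}}{3 - 528} = \frac{46669}{48848} + \frac{\left(-34627\right) \frac{1}{868}}{-525} = \frac{46669}{48848} - - \frac{1117}{14700} = \frac{46669}{48848} + \frac{1117}{14700} = \frac{185149379}{179516400}$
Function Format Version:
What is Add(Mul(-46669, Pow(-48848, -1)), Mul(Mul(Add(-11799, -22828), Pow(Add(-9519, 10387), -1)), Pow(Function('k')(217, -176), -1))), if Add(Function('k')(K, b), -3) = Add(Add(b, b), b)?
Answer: Rational(185149379, 179516400) ≈ 1.0314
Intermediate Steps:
Function('k')(K, b) = Add(3, Mul(3, b)) (Function('k')(K, b) = Add(3, Add(Add(b, b), b)) = Add(3, Add(Mul(2, b), b)) = Add(3, Mul(3, b)))
Add(Mul(-46669, Pow(-48848, -1)), Mul(Mul(Add(-11799, -22828), Pow(Add(-9519, 10387), -1)), Pow(Function('k')(217, -176), -1))) = Add(Mul(-46669, Pow(-48848, -1)), Mul(Mul(Add(-11799, -22828), Pow(Add(-9519, 10387), -1)), Pow(Add(3, Mul(3, -176)), -1))) = Add(Mul(-46669, Rational(-1, 48848)), Mul(Mul(-34627, Pow(868, -1)), Pow(Add(3, -528), -1))) = Add(Rational(46669, 48848), Mul(Mul(-34627, Rational(1, 868)), Pow(-525, -1))) = Add(Rational(46669, 48848), Mul(Rational(-1117, 28), Rational(-1, 525))) = Add(Rational(46669, 48848), Rational(1117, 14700)) = Rational(185149379, 179516400)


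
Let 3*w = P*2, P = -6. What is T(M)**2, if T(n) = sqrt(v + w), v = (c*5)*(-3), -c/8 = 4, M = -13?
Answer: 476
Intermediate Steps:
c = -32 (c = -8*4 = -32)
w = -4 (w = (-6*2)/3 = (1/3)*(-12) = -4)
v = 480 (v = -32*5*(-3) = -160*(-3) = 480)
T(n) = 2*sqrt(119) (T(n) = sqrt(480 - 4) = sqrt(476) = 2*sqrt(119))
T(M)**2 = (2*sqrt(119))**2 = 476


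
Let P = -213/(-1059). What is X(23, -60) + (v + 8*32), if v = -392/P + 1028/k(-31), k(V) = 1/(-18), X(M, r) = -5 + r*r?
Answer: -1178739/71 ≈ -16602.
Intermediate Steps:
P = 71/353 (P = -213*(-1/1059) = 71/353 ≈ 0.20113)
X(M, r) = -5 + r²
k(V) = -1/18
v = -1452160/71 (v = -392/71/353 + 1028/(-1/18) = -392*353/71 + 1028*(-18) = -138376/71 - 18504 = -1452160/71 ≈ -20453.)
X(23, -60) + (v + 8*32) = (-5 + (-60)²) + (-1452160/71 + 8*32) = (-5 + 3600) + (-1452160/71 + 256) = 3595 - 1433984/71 = -1178739/71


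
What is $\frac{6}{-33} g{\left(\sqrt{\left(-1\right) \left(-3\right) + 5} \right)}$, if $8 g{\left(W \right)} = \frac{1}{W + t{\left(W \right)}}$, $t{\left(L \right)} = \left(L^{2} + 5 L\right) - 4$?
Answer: $\frac{1}{2992} - \frac{3 \sqrt{2}}{2992} \approx -0.0010838$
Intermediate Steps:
$t{\left(L \right)} = -4 + L^{2} + 5 L$
$g{\left(W \right)} = \frac{1}{8 \left(-4 + W^{2} + 6 W\right)}$ ($g{\left(W \right)} = \frac{1}{8 \left(W + \left(-4 + W^{2} + 5 W\right)\right)} = \frac{1}{8 \left(-4 + W^{2} + 6 W\right)}$)
$\frac{6}{-33} g{\left(\sqrt{\left(-1\right) \left(-3\right) + 5} \right)} = \frac{6}{-33} \frac{1}{8 \left(-4 + \left(\sqrt{\left(-1\right) \left(-3\right) + 5}\right)^{2} + 6 \sqrt{\left(-1\right) \left(-3\right) + 5}\right)} = 6 \left(- \frac{1}{33}\right) \frac{1}{8 \left(-4 + \left(\sqrt{3 + 5}\right)^{2} + 6 \sqrt{3 + 5}\right)} = - \frac{2 \frac{1}{8 \left(-4 + \left(\sqrt{8}\right)^{2} + 6 \sqrt{8}\right)}}{11} = - \frac{2 \frac{1}{8 \left(-4 + \left(2 \sqrt{2}\right)^{2} + 6 \cdot 2 \sqrt{2}\right)}}{11} = - \frac{2 \frac{1}{8 \left(-4 + 8 + 12 \sqrt{2}\right)}}{11} = - \frac{2 \frac{1}{8 \left(4 + 12 \sqrt{2}\right)}}{11} = - \frac{1}{44 \left(4 + 12 \sqrt{2}\right)}$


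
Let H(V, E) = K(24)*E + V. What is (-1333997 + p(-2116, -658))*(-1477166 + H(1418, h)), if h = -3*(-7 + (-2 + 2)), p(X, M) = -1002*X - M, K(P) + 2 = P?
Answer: -1160892226398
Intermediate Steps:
K(P) = -2 + P
p(X, M) = -M - 1002*X
h = 21 (h = -3*(-7 + 0) = -3*(-7) = 21)
H(V, E) = V + 22*E (H(V, E) = (-2 + 24)*E + V = 22*E + V = V + 22*E)
(-1333997 + p(-2116, -658))*(-1477166 + H(1418, h)) = (-1333997 + (-1*(-658) - 1002*(-2116)))*(-1477166 + (1418 + 22*21)) = (-1333997 + (658 + 2120232))*(-1477166 + (1418 + 462)) = (-1333997 + 2120890)*(-1477166 + 1880) = 786893*(-1475286) = -1160892226398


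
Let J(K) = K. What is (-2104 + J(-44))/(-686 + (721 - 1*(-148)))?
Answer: -716/61 ≈ -11.738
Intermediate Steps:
(-2104 + J(-44))/(-686 + (721 - 1*(-148))) = (-2104 - 44)/(-686 + (721 - 1*(-148))) = -2148/(-686 + (721 + 148)) = -2148/(-686 + 869) = -2148/183 = -2148*1/183 = -716/61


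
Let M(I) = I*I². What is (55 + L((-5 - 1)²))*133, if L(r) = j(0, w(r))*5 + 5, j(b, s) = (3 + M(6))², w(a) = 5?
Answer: 31902045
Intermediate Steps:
M(I) = I³
j(b, s) = 47961 (j(b, s) = (3 + 6³)² = (3 + 216)² = 219² = 47961)
L(r) = 239810 (L(r) = 47961*5 + 5 = 239805 + 5 = 239810)
(55 + L((-5 - 1)²))*133 = (55 + 239810)*133 = 239865*133 = 31902045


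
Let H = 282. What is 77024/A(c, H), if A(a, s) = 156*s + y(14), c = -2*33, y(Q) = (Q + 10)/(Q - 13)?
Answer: 4814/2751 ≈ 1.7499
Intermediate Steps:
y(Q) = (10 + Q)/(-13 + Q)
c = -66
A(a, s) = 24 + 156*s (A(a, s) = 156*s + (10 + 14)/(-13 + 14) = 156*s + 24/1 = 156*s + 1*24 = 156*s + 24 = 24 + 156*s)
77024/A(c, H) = 77024/(24 + 156*282) = 77024/(24 + 43992) = 77024/44016 = 77024*(1/44016) = 4814/2751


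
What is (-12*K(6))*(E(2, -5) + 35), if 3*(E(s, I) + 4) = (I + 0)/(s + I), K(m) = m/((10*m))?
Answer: -568/15 ≈ -37.867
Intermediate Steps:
K(m) = ⅒ (K(m) = m*(1/(10*m)) = ⅒)
E(s, I) = -4 + I/(3*(I + s)) (E(s, I) = -4 + ((I + 0)/(s + I))/3 = -4 + (I/(I + s))/3 = -4 + I/(3*(I + s)))
(-12*K(6))*(E(2, -5) + 35) = (-12*⅒)*((-4*2 - 11/3*(-5))/(-5 + 2) + 35) = -6*((-8 + 55/3)/(-3) + 35)/5 = -6*(-⅓*31/3 + 35)/5 = -6*(-31/9 + 35)/5 = -6/5*284/9 = -568/15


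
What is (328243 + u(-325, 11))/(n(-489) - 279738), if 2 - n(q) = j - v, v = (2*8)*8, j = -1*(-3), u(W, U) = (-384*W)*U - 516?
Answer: -1700527/279611 ≈ -6.0818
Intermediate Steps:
u(W, U) = -516 - 384*U*W (u(W, U) = -384*U*W - 516 = -516 - 384*U*W)
j = 3
v = 128 (v = 16*8 = 128)
n(q) = 127 (n(q) = 2 - (3 - 1*128) = 2 - (3 - 128) = 2 - 1*(-125) = 2 + 125 = 127)
(328243 + u(-325, 11))/(n(-489) - 279738) = (328243 + (-516 - 384*11*(-325)))/(127 - 279738) = (328243 + (-516 + 1372800))/(-279611) = (328243 + 1372284)*(-1/279611) = 1700527*(-1/279611) = -1700527/279611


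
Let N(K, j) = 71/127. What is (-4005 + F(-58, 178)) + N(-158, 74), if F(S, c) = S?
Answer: -515930/127 ≈ -4062.4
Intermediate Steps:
N(K, j) = 71/127 (N(K, j) = 71*(1/127) = 71/127)
(-4005 + F(-58, 178)) + N(-158, 74) = (-4005 - 58) + 71/127 = -4063 + 71/127 = -515930/127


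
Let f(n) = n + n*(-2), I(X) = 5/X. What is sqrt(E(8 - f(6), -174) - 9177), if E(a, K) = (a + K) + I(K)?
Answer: I*sqrt(282687882)/174 ≈ 96.628*I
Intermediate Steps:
f(n) = -n (f(n) = n - 2*n = -n)
E(a, K) = K + a + 5/K (E(a, K) = (a + K) + 5/K = (K + a) + 5/K = K + a + 5/K)
sqrt(E(8 - f(6), -174) - 9177) = sqrt((-174 + (8 - (-1)*6) + 5/(-174)) - 9177) = sqrt((-174 + (8 - 1*(-6)) + 5*(-1/174)) - 9177) = sqrt((-174 + (8 + 6) - 5/174) - 9177) = sqrt((-174 + 14 - 5/174) - 9177) = sqrt(-27845/174 - 9177) = sqrt(-1624643/174) = I*sqrt(282687882)/174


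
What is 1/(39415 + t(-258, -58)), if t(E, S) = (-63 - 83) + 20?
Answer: 1/39289 ≈ 2.5452e-5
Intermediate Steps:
t(E, S) = -126 (t(E, S) = -146 + 20 = -126)
1/(39415 + t(-258, -58)) = 1/(39415 - 126) = 1/39289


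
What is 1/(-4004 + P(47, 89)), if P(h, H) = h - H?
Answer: -1/4046 ≈ -0.00024716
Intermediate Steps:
1/(-4004 + P(47, 89)) = 1/(-4004 + (47 - 1*89)) = 1/(-4004 + (47 - 89)) = 1/(-4004 - 42) = 1/(-4046) = -1/4046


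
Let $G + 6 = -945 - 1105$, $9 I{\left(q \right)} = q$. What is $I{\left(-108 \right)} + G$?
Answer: $-2068$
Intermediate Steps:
$I{\left(q \right)} = \frac{q}{9}$
$G = -2056$ ($G = -6 - 2050 = -2056$)
$I{\left(-108 \right)} + G = \frac{1}{9} \left(-108\right) - 2056 = -12 - 2056 = -2068$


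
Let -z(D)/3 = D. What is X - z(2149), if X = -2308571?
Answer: -2302124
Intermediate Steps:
z(D) = -3*D
X - z(2149) = -2308571 - (-3)*2149 = -2308571 - 1*(-6447) = -2308571 + 6447 = -2302124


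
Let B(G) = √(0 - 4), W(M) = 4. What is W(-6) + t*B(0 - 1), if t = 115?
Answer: 4 + 230*I ≈ 4.0 + 230.0*I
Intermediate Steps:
B(G) = 2*I (B(G) = √(-4) = 2*I)
W(-6) + t*B(0 - 1) = 4 + 115*(2*I) = 4 + 230*I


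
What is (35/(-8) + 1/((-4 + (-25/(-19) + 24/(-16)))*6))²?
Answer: 283821409/14561856 ≈ 19.491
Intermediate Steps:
(35/(-8) + 1/((-4 + (-25/(-19) + 24/(-16)))*6))² = (35*(-⅛) + (⅙)/(-4 + (-25*(-1/19) + 24*(-1/16))))² = (-35/8 + (⅙)/(-4 + (25/19 - 3/2)))² = (-35/8 + (⅙)/(-4 - 7/38))² = (-35/8 + (⅙)/(-159/38))² = (-35/8 - 38/159*⅙)² = (-35/8 - 19/477)² = (-16847/3816)² = 283821409/14561856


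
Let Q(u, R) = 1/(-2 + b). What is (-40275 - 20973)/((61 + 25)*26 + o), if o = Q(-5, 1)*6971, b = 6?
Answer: -81664/5305 ≈ -15.394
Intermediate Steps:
Q(u, R) = ¼ (Q(u, R) = 1/(-2 + 6) = 1/4 = ¼)
o = 6971/4 (o = (¼)*6971 = 6971/4 ≈ 1742.8)
(-40275 - 20973)/((61 + 25)*26 + o) = (-40275 - 20973)/((61 + 25)*26 + 6971/4) = -61248/(86*26 + 6971/4) = -61248/(2236 + 6971/4) = -61248/15915/4 = -61248*4/15915 = -81664/5305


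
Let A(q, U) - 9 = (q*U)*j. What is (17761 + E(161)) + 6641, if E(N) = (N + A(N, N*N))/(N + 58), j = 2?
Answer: 4563590/73 ≈ 62515.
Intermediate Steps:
A(q, U) = 9 + 2*U*q (A(q, U) = 9 + (q*U)*2 = 9 + (U*q)*2 = 9 + 2*U*q)
E(N) = (9 + N + 2*N**3)/(58 + N) (E(N) = (N + (9 + 2*(N*N)*N))/(N + 58) = (N + (9 + 2*N**2*N))/(58 + N) = (N + (9 + 2*N**3))/(58 + N) = (9 + N + 2*N**3)/(58 + N))
(17761 + E(161)) + 6641 = (17761 + (9 + 161 + 2*161**3)/(58 + 161)) + 6641 = (17761 + (9 + 161 + 2*4173281)/219) + 6641 = (17761 + (9 + 161 + 8346562)/219) + 6641 = (17761 + (1/219)*8346732) + 6641 = (17761 + 2782244/73) + 6641 = 4078797/73 + 6641 = 4563590/73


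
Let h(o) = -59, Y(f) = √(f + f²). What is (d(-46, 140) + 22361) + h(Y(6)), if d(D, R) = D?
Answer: 22256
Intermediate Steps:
(d(-46, 140) + 22361) + h(Y(6)) = (-46 + 22361) - 59 = 22315 - 59 = 22256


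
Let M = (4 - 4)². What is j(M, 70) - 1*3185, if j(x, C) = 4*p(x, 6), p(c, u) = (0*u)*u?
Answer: -3185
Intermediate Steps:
M = 0 (M = 0² = 0)
p(c, u) = 0 (p(c, u) = 0*u = 0)
j(x, C) = 0 (j(x, C) = 4*0 = 0)
j(M, 70) - 1*3185 = 0 - 1*3185 = 0 - 3185 = -3185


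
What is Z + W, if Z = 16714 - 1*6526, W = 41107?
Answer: 51295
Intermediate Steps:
Z = 10188 (Z = 16714 - 6526 = 10188)
Z + W = 10188 + 41107 = 51295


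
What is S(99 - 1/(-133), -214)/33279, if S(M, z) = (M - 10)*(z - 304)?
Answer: -292004/210767 ≈ -1.3854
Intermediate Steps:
S(M, z) = (-304 + z)*(-10 + M) (S(M, z) = (-10 + M)*(-304 + z) = (-304 + z)*(-10 + M))
S(99 - 1/(-133), -214)/33279 = (3040 - 304*(99 - 1/(-133)) - 10*(-214) + (99 - 1/(-133))*(-214))/33279 = (3040 - 304*(99 - 1*(-1/133)) + 2140 + (99 - 1*(-1/133))*(-214))*(1/33279) = (3040 - 304*(99 + 1/133) + 2140 + (99 + 1/133)*(-214))*(1/33279) = (3040 - 304*13168/133 + 2140 + (13168/133)*(-214))*(1/33279) = (3040 - 210688/7 + 2140 - 2817952/133)*(1/33279) = -876012/19*1/33279 = -292004/210767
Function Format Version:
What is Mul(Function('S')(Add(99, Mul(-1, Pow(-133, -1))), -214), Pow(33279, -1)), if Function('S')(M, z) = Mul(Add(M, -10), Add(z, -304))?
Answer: Rational(-292004, 210767) ≈ -1.3854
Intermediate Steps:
Function('S')(M, z) = Mul(Add(-304, z), Add(-10, M)) (Function('S')(M, z) = Mul(Add(-10, M), Add(-304, z)) = Mul(Add(-304, z), Add(-10, M)))
Mul(Function('S')(Add(99, Mul(-1, Pow(-133, -1))), -214), Pow(33279, -1)) = Mul(Add(3040, Mul(-304, Add(99, Mul(-1, Pow(-133, -1)))), Mul(-10, -214), Mul(Add(99, Mul(-1, Pow(-133, -1))), -214)), Pow(33279, -1)) = Mul(Add(3040, Mul(-304, Add(99, Mul(-1, Rational(-1, 133)))), 2140, Mul(Add(99, Mul(-1, Rational(-1, 133))), -214)), Rational(1, 33279)) = Mul(Add(3040, Mul(-304, Add(99, Rational(1, 133))), 2140, Mul(Add(99, Rational(1, 133)), -214)), Rational(1, 33279)) = Mul(Add(3040, Mul(-304, Rational(13168, 133)), 2140, Mul(Rational(13168, 133), -214)), Rational(1, 33279)) = Mul(Add(3040, Rational(-210688, 7), 2140, Rational(-2817952, 133)), Rational(1, 33279)) = Mul(Rational(-876012, 19), Rational(1, 33279)) = Rational(-292004, 210767)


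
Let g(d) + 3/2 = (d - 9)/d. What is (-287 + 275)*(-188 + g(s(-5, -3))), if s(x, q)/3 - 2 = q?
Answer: 2226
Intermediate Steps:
s(x, q) = 6 + 3*q
g(d) = -3/2 + (-9 + d)/d (g(d) = -3/2 + (d - 9)/d = -3/2 + (-9 + d)/d)
(-287 + 275)*(-188 + g(s(-5, -3))) = (-287 + 275)*(-188 + (-18 - (6 + 3*(-3)))/(2*(6 + 3*(-3)))) = -12*(-188 + (-18 - (6 - 9))/(2*(6 - 9))) = -12*(-188 + (½)*(-18 - 1*(-3))/(-3)) = -12*(-188 + (½)*(-⅓)*(-18 + 3)) = -12*(-188 + (½)*(-⅓)*(-15)) = -12*(-188 + 5/2) = -12*(-371/2) = 2226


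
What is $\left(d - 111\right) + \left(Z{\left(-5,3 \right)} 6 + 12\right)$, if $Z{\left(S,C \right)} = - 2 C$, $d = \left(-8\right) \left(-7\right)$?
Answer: $-79$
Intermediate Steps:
$d = 56$
$\left(d - 111\right) + \left(Z{\left(-5,3 \right)} 6 + 12\right) = \left(56 - 111\right) + \left(\left(-2\right) 3 \cdot 6 + 12\right) = -55 + \left(\left(-6\right) 6 + 12\right) = -55 + \left(-36 + 12\right) = -55 - 24 = -79$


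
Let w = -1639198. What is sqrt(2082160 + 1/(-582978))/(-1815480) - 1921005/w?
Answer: 1921005/1639198 - sqrt(5848346030403822)/96216809040 ≈ 1.1711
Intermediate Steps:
sqrt(2082160 + 1/(-582978))/(-1815480) - 1921005/w = sqrt(2082160 + 1/(-582978))/(-1815480) - 1921005/(-1639198) = sqrt(2082160 - 1/582978)*(-1/1815480) - 1921005*(-1/1639198) = sqrt(1213853472479/582978)*(-1/1815480) + 1921005/1639198 = (sqrt(5848346030403822)/52998)*(-1/1815480) + 1921005/1639198 = -sqrt(5848346030403822)/96216809040 + 1921005/1639198 = 1921005/1639198 - sqrt(5848346030403822)/96216809040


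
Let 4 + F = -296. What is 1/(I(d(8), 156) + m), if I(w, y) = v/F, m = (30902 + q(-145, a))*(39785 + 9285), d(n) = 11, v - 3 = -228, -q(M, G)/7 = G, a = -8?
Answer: 4/6076436243 ≈ 6.5828e-10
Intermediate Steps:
F = -300 (F = -4 - 296 = -300)
q(M, G) = -7*G
v = -225 (v = 3 - 228 = -225)
m = 1519109060 (m = (30902 - 7*(-8))*(39785 + 9285) = (30902 + 56)*49070 = 30958*49070 = 1519109060)
I(w, y) = 3/4 (I(w, y) = -225/(-300) = -225*(-1/300) = 3/4)
1/(I(d(8), 156) + m) = 1/(3/4 + 1519109060) = 1/(6076436243/4) = 4/6076436243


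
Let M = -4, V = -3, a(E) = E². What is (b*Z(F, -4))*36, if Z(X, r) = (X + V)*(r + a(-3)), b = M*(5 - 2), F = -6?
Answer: 19440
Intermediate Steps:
b = -12 (b = -4*(5 - 2) = -4*3 = -12)
Z(X, r) = (-3 + X)*(9 + r) (Z(X, r) = (X - 3)*(r + (-3)²) = (-3 + X)*(r + 9) = (-3 + X)*(9 + r))
(b*Z(F, -4))*36 = -12*(-27 - 3*(-4) + 9*(-6) - 6*(-4))*36 = -12*(-27 + 12 - 54 + 24)*36 = -12*(-45)*36 = 540*36 = 19440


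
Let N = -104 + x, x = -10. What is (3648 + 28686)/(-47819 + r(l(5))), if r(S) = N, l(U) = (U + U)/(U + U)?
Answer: -32334/47933 ≈ -0.67457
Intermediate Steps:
l(U) = 1 (l(U) = (2*U)/((2*U)) = (2*U)*(1/(2*U)) = 1)
N = -114 (N = -104 - 10 = -114)
r(S) = -114
(3648 + 28686)/(-47819 + r(l(5))) = (3648 + 28686)/(-47819 - 114) = 32334/(-47933) = 32334*(-1/47933) = -32334/47933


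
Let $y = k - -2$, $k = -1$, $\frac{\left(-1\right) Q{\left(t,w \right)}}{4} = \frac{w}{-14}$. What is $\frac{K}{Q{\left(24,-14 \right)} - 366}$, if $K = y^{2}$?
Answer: $- \frac{1}{370} \approx -0.0027027$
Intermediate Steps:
$Q{\left(t,w \right)} = \frac{2 w}{7}$ ($Q{\left(t,w \right)} = - 4 \frac{w}{-14} = - 4 w \left(- \frac{1}{14}\right) = - 4 \left(- \frac{w}{14}\right) = \frac{2 w}{7}$)
$y = 1$ ($y = -1 - -2 = -1 + 2 = 1$)
$K = 1$ ($K = 1^{2} = 1$)
$\frac{K}{Q{\left(24,-14 \right)} - 366} = \frac{1}{\frac{2}{7} \left(-14\right) - 366} \cdot 1 = \frac{1}{-4 - 366} \cdot 1 = \frac{1}{-370} \cdot 1 = \left(- \frac{1}{370}\right) 1 = - \frac{1}{370}$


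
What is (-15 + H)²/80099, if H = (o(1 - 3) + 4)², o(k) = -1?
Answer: 36/80099 ≈ 0.00044944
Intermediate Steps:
H = 9 (H = (-1 + 4)² = 3² = 9)
(-15 + H)²/80099 = (-15 + 9)²/80099 = (-6)²*(1/80099) = 36*(1/80099) = 36/80099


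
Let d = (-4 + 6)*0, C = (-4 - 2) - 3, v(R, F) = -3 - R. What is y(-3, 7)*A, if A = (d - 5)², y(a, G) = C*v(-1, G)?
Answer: 450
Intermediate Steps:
C = -9 (C = -6 - 3 = -9)
y(a, G) = 18 (y(a, G) = -9*(-3 - 1*(-1)) = -9*(-3 + 1) = -9*(-2) = 18)
d = 0 (d = 2*0 = 0)
A = 25 (A = (0 - 5)² = (-5)² = 25)
y(-3, 7)*A = 18*25 = 450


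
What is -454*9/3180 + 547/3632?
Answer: -1091741/962480 ≈ -1.1343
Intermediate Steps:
-454*9/3180 + 547/3632 = -4086*1/3180 + 547*(1/3632) = -681/530 + 547/3632 = -1091741/962480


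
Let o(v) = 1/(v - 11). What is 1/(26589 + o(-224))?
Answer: 235/6248414 ≈ 3.7610e-5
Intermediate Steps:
o(v) = 1/(-11 + v)
1/(26589 + o(-224)) = 1/(26589 + 1/(-11 - 224)) = 1/(26589 + 1/(-235)) = 1/(26589 - 1/235) = 1/(6248414/235) = 235/6248414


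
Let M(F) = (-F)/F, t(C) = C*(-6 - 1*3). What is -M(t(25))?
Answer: 1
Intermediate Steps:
t(C) = -9*C (t(C) = C*(-6 - 3) = C*(-9) = -9*C)
M(F) = -1
-M(t(25)) = -1*(-1) = 1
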